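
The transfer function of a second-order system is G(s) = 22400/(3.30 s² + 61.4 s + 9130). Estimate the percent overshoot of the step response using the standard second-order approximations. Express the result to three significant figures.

Dividing through by 3.30: denominator becomes s² + 18.61 s + 2767.
So ω_n = √2767 = 52.6 rad/s and ζ = 18.61/(2·52.6) = 0.177.
Overshoot: exp(−π·0.177/√(1−0.177²)) = 0.569, i.e. 56.9%.

%OS ≈ 56.9%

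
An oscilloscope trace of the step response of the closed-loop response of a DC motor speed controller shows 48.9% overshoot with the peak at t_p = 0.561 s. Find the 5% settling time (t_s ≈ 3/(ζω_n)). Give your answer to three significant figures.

ζ from %OS: ζ = |ln 0.489|/√(π²+ln²0.489) = 0.222.
From t_p = π/ω_d, ω_d = π/0.561 = 5.60 rad/s, so ω_n = ω_d/√(1−ζ²) = 5.74 rad/s.
t_s ≈ 3/(ζω_n) = 3/(0.222·5.74) = 2.35 s.

t_s ≈ 2.35 s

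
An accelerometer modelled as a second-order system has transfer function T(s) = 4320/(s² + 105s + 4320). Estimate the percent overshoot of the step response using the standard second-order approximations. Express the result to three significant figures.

ω_n = √4320 = 65.7 rad/s; ζ = 105/(2·65.7) = 0.799.
%OS = 100·exp(−πζ/√(1−ζ²)) = 1.54%.

%OS ≈ 1.54%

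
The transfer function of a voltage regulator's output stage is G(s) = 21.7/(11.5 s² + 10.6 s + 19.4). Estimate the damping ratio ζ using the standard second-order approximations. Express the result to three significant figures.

Dividing through by 11.5: denominator becomes s² + 0.9217 s + 1.687.
So ω_n = √1.687 = 1.30 rad/s and ζ = 0.9217/(2·1.30) = 0.355.

ζ ≈ 0.355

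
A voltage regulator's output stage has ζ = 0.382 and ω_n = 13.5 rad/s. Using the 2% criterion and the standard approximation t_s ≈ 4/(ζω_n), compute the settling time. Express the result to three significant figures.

t_s ≈ 0.776 s

t_s ≈ 4/(ζω_n) = 4/(0.382 × 13.5) = 0.776 s.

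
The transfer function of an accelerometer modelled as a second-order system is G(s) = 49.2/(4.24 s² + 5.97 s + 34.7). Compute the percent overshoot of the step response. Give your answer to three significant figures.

Dividing through by 4.24: denominator becomes s² + 1.408 s + 8.184.
So ω_n = √8.184 = 2.86 rad/s and ζ = 1.408/(2·2.86) = 0.246.
%OS = 100·exp(−πζ/√(1−ζ²)) = 45.0%.

%OS ≈ 45.0%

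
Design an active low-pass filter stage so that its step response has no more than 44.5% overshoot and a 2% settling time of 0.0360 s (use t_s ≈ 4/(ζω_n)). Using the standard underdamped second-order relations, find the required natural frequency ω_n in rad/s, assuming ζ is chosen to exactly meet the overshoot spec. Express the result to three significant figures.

From %OS = 100·exp(−πζ/√(1−ζ²)), invert to get ζ = −ln(OS)/√(π² + ln²(OS)) with OS = 0.445.
−ln 0.445 = 0.8097, so ζ = 0.8097/√(π² + 0.6556) = 0.250.
From t_s ≈ 4/(ζω_n): ω_n = 4/(ζ·t_s) = 4/(0.250·0.0360) = 445 rad/s.

ω_n ≈ 445 rad/s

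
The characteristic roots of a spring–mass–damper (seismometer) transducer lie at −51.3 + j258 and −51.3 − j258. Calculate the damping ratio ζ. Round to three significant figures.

ζ ≈ 0.195

|pole| = ω_n = √(51.3² + 258²) = 263 rad/s; ζ = cos θ = σ/ω_n = 0.195.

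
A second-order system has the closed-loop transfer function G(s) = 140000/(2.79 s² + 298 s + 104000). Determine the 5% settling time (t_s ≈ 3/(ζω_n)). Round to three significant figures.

Dividing through by 2.79: denominator becomes s² + 106.8 s + 37280.
So ω_n = √37280 = 193 rad/s and ζ = 106.8/(2·193) = 0.277.
t_s ≈ 3/(ζω_n) = 0.0562 s.

t_s ≈ 0.0562 s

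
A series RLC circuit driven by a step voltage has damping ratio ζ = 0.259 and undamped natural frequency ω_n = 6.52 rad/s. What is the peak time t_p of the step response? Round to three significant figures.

The damped frequency is ω_d = ω_n√(1−ζ²) = 6.52·√(1−0.0671) = 6.30 rad/s.
Peak time t_p = π/ω_d = π/6.30 = 0.499 s.

t_p ≈ 0.499 s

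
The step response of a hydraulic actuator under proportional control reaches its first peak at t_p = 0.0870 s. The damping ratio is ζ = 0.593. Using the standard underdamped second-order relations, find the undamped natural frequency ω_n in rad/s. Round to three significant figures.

Peak time t_p = π/ω_d, so ω_d = π/t_p = π/0.0870 = 36.1 rad/s.
ω_n = ω_d/√(1−ζ²) = 36.1/√0.648 = 44.8 rad/s.

ω_n ≈ 44.8 rad/s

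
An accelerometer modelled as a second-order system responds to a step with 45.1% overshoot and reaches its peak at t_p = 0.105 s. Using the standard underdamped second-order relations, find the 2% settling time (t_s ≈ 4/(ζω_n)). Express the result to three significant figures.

ζ from %OS: ζ = |ln 0.451|/√(π²+ln²0.451) = 0.246.
From t_p = π/ω_d, ω_d = π/0.105 = 29.9 rad/s, so ω_n = ω_d/√(1−ζ²) = 30.9 rad/s.
t_s ≈ 4/(ζω_n) = 4/(0.246·30.9) = 0.527 s.

t_s ≈ 0.527 s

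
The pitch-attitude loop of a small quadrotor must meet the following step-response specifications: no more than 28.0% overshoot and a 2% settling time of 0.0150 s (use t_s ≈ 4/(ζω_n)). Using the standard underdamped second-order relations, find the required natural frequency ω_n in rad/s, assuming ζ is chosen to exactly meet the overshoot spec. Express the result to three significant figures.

ω_n ≈ 710 rad/s

Inverting the overshoot relation: ζ = |ln 0.280|/√(π² + ln²0.280) = 0.376.
From t_s ≈ 4/(ζω_n): ω_n = 4/(ζ·t_s) = 4/(0.376·0.0150) = 710 rad/s.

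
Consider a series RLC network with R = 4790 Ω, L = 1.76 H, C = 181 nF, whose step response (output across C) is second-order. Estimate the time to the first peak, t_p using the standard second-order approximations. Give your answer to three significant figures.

For a series RLC circuit (capacitor voltage as output), ω_n = 1/√(LC) = 1/√(1.76 H · 181 nF) = 1770 rad/s.
ζ = (R/2)·√(C/L) = (4790/2)·√(181 nF/1.76 H) = 0.768.
ω_d = ω_n√(1−ζ²) = 1130 rad/s. t_p = π/ω_d = 0.00277 s.

t_p ≈ 0.00277 s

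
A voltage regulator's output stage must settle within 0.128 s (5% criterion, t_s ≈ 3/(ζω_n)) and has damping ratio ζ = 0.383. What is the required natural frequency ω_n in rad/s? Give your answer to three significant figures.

ω_n ≈ 61.2 rad/s

Rearranging t_s ≈ 3/(ζω_n) gives ω_n = 3/(ζ·t_s) = 3/(0.383 × 0.128) = 61.2 rad/s.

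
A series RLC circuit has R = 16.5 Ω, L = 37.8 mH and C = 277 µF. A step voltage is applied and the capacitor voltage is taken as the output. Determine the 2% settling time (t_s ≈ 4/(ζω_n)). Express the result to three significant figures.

t_s ≈ 0.0183 s

For a series RLC circuit (capacitor voltage as output), ω_n = 1/√(LC) = 1/√(37.8 mH · 277 µF) = 309 rad/s.
ζ = (R/2)·√(C/L) = (16.5/2)·√(277 µF/37.8 mH) = 0.706.
t_s ≈ 4/(ζω_n) = 0.0183 s.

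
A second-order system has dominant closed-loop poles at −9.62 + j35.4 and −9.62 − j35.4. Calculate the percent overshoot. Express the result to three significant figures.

The poles are at −σ ± jω_d with σ = 9.62 and ω_d = 35.4, so ω_n = √(σ²+ω_d²) = 36.7 rad/s and ζ = σ/ω_n = 0.262.
%OS = 100·exp(−πζ/√(1−ζ²)) = 42.6%.

%OS ≈ 42.6%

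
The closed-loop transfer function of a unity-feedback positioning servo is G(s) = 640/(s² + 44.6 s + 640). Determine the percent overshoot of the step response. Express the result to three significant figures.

%OS ≈ 0.284%

ω_n = √640 = 25.3 rad/s; ζ = 44.6/(2·25.3) = 0.881.
%OS = 100 e^{−πζ/√(1−ζ²)} with ζ = 0.881 gives 0.284%.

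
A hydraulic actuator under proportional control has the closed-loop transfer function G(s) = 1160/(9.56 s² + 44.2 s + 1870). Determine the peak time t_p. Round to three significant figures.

t_p ≈ 0.228 s

Dividing through by 9.56: denominator becomes s² + 4.623 s + 195.6.
So ω_n = √195.6 = 14.0 rad/s and ζ = 4.623/(2·14.0) = 0.165.
The damped frequency ω_d = ω_n√(1−ζ²) = 13.8 rad/s. t_p = π/ω_d = 0.228 s.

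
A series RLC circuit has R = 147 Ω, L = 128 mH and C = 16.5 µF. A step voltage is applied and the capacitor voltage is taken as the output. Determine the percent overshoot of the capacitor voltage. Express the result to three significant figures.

For a series RLC circuit (capacitor voltage as output), ω_n = 1/√(LC) = 1/√(128 mH · 16.5 µF) = 688 rad/s.
ζ = (R/2)·√(C/L) = (147/2)·√(16.5 µF/128 mH) = 0.834.
%OS = 100·exp(−πζ/√(1−ζ²)) = 0.858%.

%OS ≈ 0.858%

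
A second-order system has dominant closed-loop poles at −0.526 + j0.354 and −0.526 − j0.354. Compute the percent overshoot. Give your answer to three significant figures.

|pole| = ω_n = √(0.526² + 0.354²) = 0.634 rad/s; ζ = cos θ = σ/ω_n = 0.830.
%OS = 100 e^{−πζ/√(1−ζ²)} with ζ = 0.830 gives 0.939%.

%OS ≈ 0.939%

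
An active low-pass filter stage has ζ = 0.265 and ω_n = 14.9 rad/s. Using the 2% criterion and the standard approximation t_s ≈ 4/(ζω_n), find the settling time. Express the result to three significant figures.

t_s ≈ 4/(ζω_n) = 4/(0.265 × 14.9) = 1.01 s.

t_s ≈ 1.01 s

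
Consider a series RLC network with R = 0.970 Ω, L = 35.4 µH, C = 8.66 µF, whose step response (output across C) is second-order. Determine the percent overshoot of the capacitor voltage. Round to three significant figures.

For a series RLC circuit (capacitor voltage as output), ω_n = 1/√(LC) = 1/√(35.4 µH · 8.66 µF) = 57100 rad/s.
ζ = (R/2)·√(C/L) = (0.970/2)·√(8.66 µF/35.4 µH) = 0.240.
Overshoot: exp(−π·0.240/√(1−0.240²)) = 0.460, i.e. 46.0%.

%OS ≈ 46.0%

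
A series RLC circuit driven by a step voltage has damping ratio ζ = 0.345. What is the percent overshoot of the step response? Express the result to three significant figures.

For an underdamped second-order system, %OS = 100·exp(−πζ/√(1−ζ²)).
πζ/√(1−ζ²) = π·0.345/√(1−0.119) = 1.155, so %OS = 100·e^(−1.155) = 31.5%.

%OS ≈ 31.5%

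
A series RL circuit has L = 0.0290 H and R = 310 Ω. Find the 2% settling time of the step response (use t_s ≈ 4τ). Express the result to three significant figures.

t_s ≈ 0.000374 s

τ = L/R = 0.0290/310 = 0.0000935 s.
t_s ≈ 4τ = 0.000374 s.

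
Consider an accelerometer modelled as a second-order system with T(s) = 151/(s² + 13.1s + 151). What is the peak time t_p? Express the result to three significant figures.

t_p ≈ 0.302 s

Comparing the denominator to s² + 2ζω_n s + ω_n²: ω_n = √151 = 12.3 rad/s, and 2ζω_n = 13.1 so ζ = 13.1/(2·12.3) = 0.533.
The damped frequency ω_d = ω_n√(1−ζ²) = 10.4 rad/s. Then t_p = π/ω_d = 0.302 s.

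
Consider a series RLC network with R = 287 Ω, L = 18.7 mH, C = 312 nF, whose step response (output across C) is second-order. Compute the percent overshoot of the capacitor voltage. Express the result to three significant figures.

%OS ≈ 10.3%

For a series RLC circuit (capacitor voltage as output), ω_n = 1/√(LC) = 1/√(18.7 mH · 312 nF) = 13100 rad/s.
ζ = (R/2)·√(C/L) = (287/2)·√(312 nF/18.7 mH) = 0.586.
%OS = 100 e^{−πζ/√(1−ζ²)} with ζ = 0.586 gives 10.3%.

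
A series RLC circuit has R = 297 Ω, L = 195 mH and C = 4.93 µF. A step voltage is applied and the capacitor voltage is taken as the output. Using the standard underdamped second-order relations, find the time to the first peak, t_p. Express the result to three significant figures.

For a series RLC circuit (capacitor voltage as output), ω_n = 1/√(LC) = 1/√(195 mH · 4.93 µF) = 1020 rad/s.
ζ = (R/2)·√(C/L) = (297/2)·√(4.93 µF/195 mH) = 0.747.
ω_d = ω_n√(1−ζ²) = 678 rad/s. t_p = π/ω_d = 0.00463 s.

t_p ≈ 0.00463 s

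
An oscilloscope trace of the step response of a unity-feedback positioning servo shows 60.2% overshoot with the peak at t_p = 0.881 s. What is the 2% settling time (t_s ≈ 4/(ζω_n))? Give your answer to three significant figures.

t_s ≈ 6.94 s

ζ from %OS: ζ = |ln 0.602|/√(π²+ln²0.602) = 0.159.
t_p = π/ω_d ⇒ ω_d = 3.57 rad/s; then ω_n = ω_d/√(1−ζ²) = 3.61 rad/s.
t_s ≈ 4/(ζω_n) = 4/(0.159·3.61) = 6.94 s.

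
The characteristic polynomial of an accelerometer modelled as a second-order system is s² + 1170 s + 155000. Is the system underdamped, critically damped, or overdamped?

overdamped

a² − 4b = 750000 > 0 (two distinct real roots); the system is overdamped.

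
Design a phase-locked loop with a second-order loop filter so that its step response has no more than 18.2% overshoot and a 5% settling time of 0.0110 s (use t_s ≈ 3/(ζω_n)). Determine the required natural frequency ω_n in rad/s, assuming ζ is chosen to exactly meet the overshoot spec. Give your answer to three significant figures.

ω_n ≈ 572 rad/s

From %OS = 100·exp(−πζ/√(1−ζ²)), invert to get ζ = −ln(OS)/√(π² + ln²(OS)) with OS = 0.182.
−ln 0.182 = 1.704, so ζ = 1.704/√(π² + 2.903) = 0.477.
From t_s ≈ 3/(ζω_n): ω_n = 3/(ζ·t_s) = 3/(0.477·0.0110) = 572 rad/s.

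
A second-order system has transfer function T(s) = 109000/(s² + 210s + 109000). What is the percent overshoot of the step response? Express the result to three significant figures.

%OS ≈ 34.9%

Comparing the denominator to s² + 2ζω_n s + ω_n²: ω_n = √109000 = 330 rad/s, and 2ζω_n = 210 so ζ = 210/(2·330) = 0.318.
%OS = 100 e^{−πζ/√(1−ζ²)} with ζ = 0.318 gives 34.9%.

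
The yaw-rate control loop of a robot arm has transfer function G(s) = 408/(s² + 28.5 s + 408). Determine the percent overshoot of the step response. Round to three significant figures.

%OS ≈ 4.38%

ω_n = √408 = 20.2 rad/s; ζ = 28.5/(2·20.2) = 0.705.
%OS = 100 e^{−πζ/√(1−ζ²)} with ζ = 0.705 gives 4.38%.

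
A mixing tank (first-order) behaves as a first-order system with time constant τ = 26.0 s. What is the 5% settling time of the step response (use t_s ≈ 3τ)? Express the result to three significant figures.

t_s ≈ 78.0 s

t_s ≈ 3τ = 78.0 s.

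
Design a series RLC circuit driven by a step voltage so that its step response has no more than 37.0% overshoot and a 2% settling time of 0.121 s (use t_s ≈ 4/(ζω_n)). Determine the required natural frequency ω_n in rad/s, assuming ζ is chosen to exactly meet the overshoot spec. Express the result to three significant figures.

From %OS = 100·exp(−πζ/√(1−ζ²)), invert to get ζ = −ln(OS)/√(π² + ln²(OS)) with OS = 0.370.
−ln 0.370 = 0.9943, so ζ = 0.9943/√(π² + 0.9885) = 0.302.
From t_s ≈ 4/(ζω_n): ω_n = 4/(ζ·t_s) = 4/(0.302·0.121) = 110 rad/s.

ω_n ≈ 110 rad/s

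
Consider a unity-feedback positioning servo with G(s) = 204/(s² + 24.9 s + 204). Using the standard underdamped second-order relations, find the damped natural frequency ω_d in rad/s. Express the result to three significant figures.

ω_d ≈ 7.00 rad/s

ω_n = √204 = 14.3 rad/s; ζ = 24.9/(2·14.3) = 0.872.
The damped frequency ω_d = ω_n√(1−ζ²) = 7.00 rad/s.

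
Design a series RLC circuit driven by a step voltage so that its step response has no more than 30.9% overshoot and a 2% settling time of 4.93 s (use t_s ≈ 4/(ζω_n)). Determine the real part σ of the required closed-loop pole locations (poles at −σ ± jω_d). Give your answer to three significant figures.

The settling-time spec alone fixes σ = ζω_n = 4/t_s = 4/4.93 = 0.811.
(Overshoot then fixes ζ = 0.350 and hence ω_d = σ·√(1−ζ²)/ζ = 2.17 rad/s.)

σ ≈ 0.811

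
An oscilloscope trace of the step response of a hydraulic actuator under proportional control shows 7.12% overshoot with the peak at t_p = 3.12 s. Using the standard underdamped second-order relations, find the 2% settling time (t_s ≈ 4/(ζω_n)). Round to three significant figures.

t_s ≈ 4.72 s

From the overshoot, ζ = −ln(OS)/√(π²+ln²(OS)) = 0.644.
From t_p = π/ω_d, ω_d = π/3.12 = 1.01 rad/s, so ω_n = ω_d/√(1−ζ²) = 1.32 rad/s.
t_s ≈ 4/(ζω_n) = 4/(0.644·1.32) = 4.72 s.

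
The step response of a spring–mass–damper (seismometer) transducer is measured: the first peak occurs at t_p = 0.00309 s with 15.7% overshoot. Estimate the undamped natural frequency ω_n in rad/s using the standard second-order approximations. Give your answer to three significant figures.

The overshoot fixes ζ = −ln(OS)/√(π²+ln²(OS)) = 0.508.
t_p = π/ω_d ⇒ ω_d = 1020 rad/s; then ω_n = ω_d/√(1−ζ²) = 1180 rad/s.

ω_n ≈ 1180 rad/s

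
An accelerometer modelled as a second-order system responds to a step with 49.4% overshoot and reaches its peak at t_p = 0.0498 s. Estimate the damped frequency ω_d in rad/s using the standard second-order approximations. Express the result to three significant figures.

ω_d ≈ 63.1 rad/s

t_p = π/ω_d, so ω_d = π/0.0498 = 63.1 rad/s.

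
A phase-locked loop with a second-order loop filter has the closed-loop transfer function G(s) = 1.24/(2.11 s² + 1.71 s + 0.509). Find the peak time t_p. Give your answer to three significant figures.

Dividing through by 2.11: denominator becomes s² + 0.8104 s + 0.2412.
So ω_n = √0.2412 = 0.491 rad/s and ζ = 0.8104/(2·0.491) = 0.825.
The damped frequency ω_d = ω_n√(1−ζ²) = 0.278 rad/s. t_p = π/ω_d = 11.3 s.

t_p ≈ 11.3 s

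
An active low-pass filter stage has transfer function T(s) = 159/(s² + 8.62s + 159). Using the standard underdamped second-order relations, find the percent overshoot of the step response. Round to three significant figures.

ω_n = √159 = 12.6 rad/s; ζ = 8.62/(2·12.6) = 0.342.
%OS = 100·exp(−πζ/√(1−ζ²)) = 31.9%.

%OS ≈ 31.9%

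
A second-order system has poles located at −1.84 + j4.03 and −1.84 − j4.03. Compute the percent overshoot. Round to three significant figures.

|pole| = ω_n = √(1.84² + 4.03²) = 4.43 rad/s; ζ = cos θ = σ/ω_n = 0.415.
Overshoot: exp(−π·0.415/√(1−0.415²)) = 0.238, i.e. 23.8%.

%OS ≈ 23.8%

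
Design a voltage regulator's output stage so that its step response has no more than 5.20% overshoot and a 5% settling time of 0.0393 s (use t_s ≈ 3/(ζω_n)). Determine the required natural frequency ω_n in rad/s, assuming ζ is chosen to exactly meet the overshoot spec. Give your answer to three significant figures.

ζ = −ln(OS)/√(π² + (ln OS)²). With OS = 0.0520, ln OS = −2.957 and ζ = 2.957/4.314 = 0.685.
From t_s ≈ 3/(ζω_n): ω_n = 3/(ζ·t_s) = 3/(0.685·0.0393) = 111 rad/s.

ω_n ≈ 111 rad/s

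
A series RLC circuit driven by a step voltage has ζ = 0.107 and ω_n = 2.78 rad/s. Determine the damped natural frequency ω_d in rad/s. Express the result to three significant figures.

ω_d = ω_n√(1−ζ²) = 2.78·√0.989 = 2.76 rad/s.

ω_d ≈ 2.76 rad/s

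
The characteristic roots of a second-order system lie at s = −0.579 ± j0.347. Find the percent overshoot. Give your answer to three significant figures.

With σ = 0.579, ω_d = 0.347: ω_n = √(σ²+ω_d²) = 0.675 rad/s, ζ = σ/ω_n = 0.858.
%OS = 100·exp(−πζ/√(1−ζ²)) = 0.529%.

%OS ≈ 0.529%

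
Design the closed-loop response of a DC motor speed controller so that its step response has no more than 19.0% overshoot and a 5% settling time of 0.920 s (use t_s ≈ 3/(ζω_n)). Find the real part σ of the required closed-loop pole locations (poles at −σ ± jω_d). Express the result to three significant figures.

The settling-time spec alone fixes σ = ζω_n = 3/t_s = 3/0.920 = 3.26.
(Overshoot then fixes ζ = 0.467 and hence ω_d = σ·√(1−ζ²)/ζ = 6.17 rad/s.)

σ ≈ 3.26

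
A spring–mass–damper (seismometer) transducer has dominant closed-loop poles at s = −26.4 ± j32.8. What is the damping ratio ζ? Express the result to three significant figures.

With σ = 26.4, ω_d = 32.8: ω_n = √(σ²+ω_d²) = 42.1 rad/s, ζ = σ/ω_n = 0.627.

ζ ≈ 0.627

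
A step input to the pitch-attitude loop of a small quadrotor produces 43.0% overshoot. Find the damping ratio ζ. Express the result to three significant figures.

ζ = −ln(OS)/√(π² + (ln OS)²). With OS = 0.430, ln OS = −0.8440 and ζ = 0.8440/3.253 = 0.259.

ζ ≈ 0.259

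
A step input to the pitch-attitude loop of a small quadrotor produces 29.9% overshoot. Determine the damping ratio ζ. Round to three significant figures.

From %OS = 100·exp(−πζ/√(1−ζ²)), invert to get ζ = −ln(OS)/√(π² + ln²(OS)) with OS = 0.299.
−ln 0.299 = 1.207, so ζ = 1.207/√(π² + 1.458) = 0.359.

ζ ≈ 0.359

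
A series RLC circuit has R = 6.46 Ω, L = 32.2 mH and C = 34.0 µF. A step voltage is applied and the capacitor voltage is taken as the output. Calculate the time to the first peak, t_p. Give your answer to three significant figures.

For a series RLC circuit (capacitor voltage as output), ω_n = 1/√(LC) = 1/√(32.2 mH · 34.0 µF) = 956 rad/s.
ζ = (R/2)·√(C/L) = (6.46/2)·√(34.0 µF/32.2 mH) = 0.105.
ω_d = ω_n√(1−ζ²) = 950 rad/s. t_p = π/ω_d = 0.00331 s.

t_p ≈ 0.00331 s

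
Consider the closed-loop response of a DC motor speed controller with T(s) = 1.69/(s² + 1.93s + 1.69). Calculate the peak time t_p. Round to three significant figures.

ω_n = √1.69 = 1.30 rad/s; ζ = 1.93/(2·1.30) = 0.742.
ω_d = 1.30·√(1 − 0.742²) = 0.871 rad/s. Then t_p = π/ω_d = 3.61 s.

t_p ≈ 3.61 s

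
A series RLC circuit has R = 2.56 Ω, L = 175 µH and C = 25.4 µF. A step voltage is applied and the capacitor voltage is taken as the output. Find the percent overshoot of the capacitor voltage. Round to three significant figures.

%OS ≈ 17.3%

For a series RLC circuit (capacitor voltage as output), ω_n = 1/√(LC) = 1/√(175 µH · 25.4 µF) = 15000 rad/s.
ζ = (R/2)·√(C/L) = (2.56/2)·√(25.4 µF/175 µH) = 0.488.
Overshoot: exp(−π·0.488/√(1−0.488²)) = 0.173, i.e. 17.3%.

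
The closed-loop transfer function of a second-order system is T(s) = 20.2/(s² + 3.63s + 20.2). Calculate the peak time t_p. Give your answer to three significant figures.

ω_n = √20.2 = 4.49 rad/s; ζ = 3.63/(2·4.49) = 0.404.
ω_d = ω_n√(1−ζ²) = 4.11 rad/s. Then t_p = π/ω_d = 0.764 s.

t_p ≈ 0.764 s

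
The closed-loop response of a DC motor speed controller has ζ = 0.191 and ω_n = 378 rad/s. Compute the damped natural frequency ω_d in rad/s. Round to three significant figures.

ω_d ≈ 371 rad/s

ω_d = ω_n√(1−ζ²) = 378·√0.964 = 371 rad/s.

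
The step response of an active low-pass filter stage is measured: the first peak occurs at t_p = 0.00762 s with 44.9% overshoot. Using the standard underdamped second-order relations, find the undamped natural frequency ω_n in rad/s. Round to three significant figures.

ζ from %OS: ζ = |ln 0.449|/√(π²+ln²0.449) = 0.247.
t_p = π/ω_d ⇒ ω_d = 412 rad/s; then ω_n = ω_d/√(1−ζ²) = 425 rad/s.

ω_n ≈ 425 rad/s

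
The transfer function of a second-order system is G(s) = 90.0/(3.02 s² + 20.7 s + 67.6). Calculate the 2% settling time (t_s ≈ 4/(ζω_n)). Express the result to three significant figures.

Dividing through by 3.02: denominator becomes s² + 6.854 s + 22.38.
So ω_n = √22.38 = 4.73 rad/s and ζ = 6.854/(2·4.73) = 0.724.
t_s ≈ 4/(ζω_n) = 1.17 s.

t_s ≈ 1.17 s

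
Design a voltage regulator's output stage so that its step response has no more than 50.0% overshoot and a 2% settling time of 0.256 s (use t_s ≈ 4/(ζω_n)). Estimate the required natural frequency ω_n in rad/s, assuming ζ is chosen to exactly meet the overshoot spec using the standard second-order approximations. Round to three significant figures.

Inverting the overshoot relation: ζ = |ln 0.500|/√(π² + ln²0.500) = 0.215.
From t_s ≈ 4/(ζω_n): ω_n = 4/(ζ·t_s) = 4/(0.215·0.256) = 72.5 rad/s.

ω_n ≈ 72.5 rad/s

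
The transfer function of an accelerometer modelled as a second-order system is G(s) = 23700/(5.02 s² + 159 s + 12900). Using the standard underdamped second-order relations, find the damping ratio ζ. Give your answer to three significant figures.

Dividing through by 5.02: denominator becomes s² + 31.67 s + 2570.
So ω_n = √2570 = 50.7 rad/s and ζ = 31.67/(2·50.7) = 0.312.

ζ ≈ 0.312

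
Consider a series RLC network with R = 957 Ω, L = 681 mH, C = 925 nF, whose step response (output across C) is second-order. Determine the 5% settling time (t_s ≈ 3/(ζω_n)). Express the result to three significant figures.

t_s ≈ 0.00427 s

For a series RLC circuit (capacitor voltage as output), ω_n = 1/√(LC) = 1/√(681 mH · 925 nF) = 1260 rad/s.
ζ = (R/2)·√(C/L) = (957/2)·√(925 nF/681 mH) = 0.558.
t_s ≈ 3/(ζω_n) = 0.00427 s.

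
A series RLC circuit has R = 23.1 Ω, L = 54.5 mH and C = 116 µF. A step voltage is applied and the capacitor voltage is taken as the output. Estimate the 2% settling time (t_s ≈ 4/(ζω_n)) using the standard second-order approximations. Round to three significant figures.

t_s ≈ 0.0189 s

For a series RLC circuit (capacitor voltage as output), ω_n = 1/√(LC) = 1/√(54.5 mH · 116 µF) = 398 rad/s.
ζ = (R/2)·√(C/L) = (23.1/2)·√(116 µF/54.5 mH) = 0.533.
t_s ≈ 4/(ζω_n) = 0.0189 s.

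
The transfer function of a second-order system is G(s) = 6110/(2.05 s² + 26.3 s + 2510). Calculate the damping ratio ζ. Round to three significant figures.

ζ ≈ 0.183

Dividing through by 2.05: denominator becomes s² + 12.83 s + 1224.
So ω_n = √1224 = 35.0 rad/s and ζ = 12.83/(2·35.0) = 0.183.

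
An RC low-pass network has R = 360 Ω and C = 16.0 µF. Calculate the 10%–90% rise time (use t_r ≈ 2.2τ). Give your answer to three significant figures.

t_r ≈ 0.0127 s

τ = RC = 360 × 16.0 µF = 0.00576 s.
t_r ≈ 2.2τ = 0.0127 s.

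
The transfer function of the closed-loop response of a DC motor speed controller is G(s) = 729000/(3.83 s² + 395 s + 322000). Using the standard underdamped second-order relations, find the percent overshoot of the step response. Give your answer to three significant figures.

Dividing through by 3.83: denominator becomes s² + 103.1 s + 84070.
So ω_n = √84070 = 290 rad/s and ζ = 103.1/(2·290) = 0.178.
%OS = 100·exp(−πζ/√(1−ζ²)) = 56.7%.

%OS ≈ 56.7%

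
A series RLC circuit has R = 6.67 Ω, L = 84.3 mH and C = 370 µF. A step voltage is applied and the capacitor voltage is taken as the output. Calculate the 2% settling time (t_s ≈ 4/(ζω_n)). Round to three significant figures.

For a series RLC circuit (capacitor voltage as output), ω_n = 1/√(LC) = 1/√(84.3 mH · 370 µF) = 179 rad/s.
ζ = (R/2)·√(C/L) = (6.67/2)·√(370 µF/84.3 mH) = 0.221.
t_s ≈ 4/(ζω_n) = 0.101 s.

t_s ≈ 0.101 s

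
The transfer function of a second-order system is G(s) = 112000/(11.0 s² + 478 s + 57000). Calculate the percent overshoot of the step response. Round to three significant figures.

%OS ≈ 37.0%

Dividing through by 11.0: denominator becomes s² + 43.45 s + 5182.
So ω_n = √5182 = 72.0 rad/s and ζ = 43.45/(2·72.0) = 0.302.
Overshoot: exp(−π·0.302/√(1−0.302²)) = 0.370, i.e. 37.0%.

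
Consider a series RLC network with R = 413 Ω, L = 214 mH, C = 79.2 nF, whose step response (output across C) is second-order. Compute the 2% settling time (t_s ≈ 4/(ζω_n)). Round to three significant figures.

t_s ≈ 0.00415 s

For a series RLC circuit (capacitor voltage as output), ω_n = 1/√(LC) = 1/√(214 mH · 79.2 nF) = 7680 rad/s.
ζ = (R/2)·√(C/L) = (413/2)·√(79.2 nF/214 mH) = 0.126.
t_s ≈ 4/(ζω_n) = 0.00415 s.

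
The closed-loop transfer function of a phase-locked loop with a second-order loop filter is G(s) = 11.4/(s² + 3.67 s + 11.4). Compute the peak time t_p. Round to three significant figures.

ω_n = √11.4 = 3.38 rad/s; ζ = 3.67/(2·3.38) = 0.543.
ω_d = 3.38·√(1 − 0.543²) = 2.83 rad/s. Then t_p = π/ω_d = 1.11 s.

t_p ≈ 1.11 s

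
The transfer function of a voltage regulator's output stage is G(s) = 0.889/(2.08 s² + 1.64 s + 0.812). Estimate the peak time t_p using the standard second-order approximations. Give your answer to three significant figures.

Dividing through by 2.08: denominator becomes s² + 0.7885 s + 0.3904.
So ω_n = √0.3904 = 0.625 rad/s and ζ = 0.7885/(2·0.625) = 0.631.
ω_d = 0.625·√(1 − 0.631²) = 0.485 rad/s. t_p = π/ω_d = 6.48 s.

t_p ≈ 6.48 s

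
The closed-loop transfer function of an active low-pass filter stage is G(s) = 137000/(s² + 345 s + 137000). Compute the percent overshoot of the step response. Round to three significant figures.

Comparing the denominator to s² + 2ζω_n s + ω_n²: ω_n = √137000 = 370 rad/s, and 2ζω_n = 345 so ζ = 345/(2·370) = 0.466.
Overshoot: exp(−π·0.466/√(1−0.466²)) = 0.191, i.e. 19.1%.

%OS ≈ 19.1%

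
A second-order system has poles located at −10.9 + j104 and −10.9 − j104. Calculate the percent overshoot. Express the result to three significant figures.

%OS ≈ 71.9%

The poles are at −σ ± jω_d with σ = 10.9 and ω_d = 104, so ω_n = √(σ²+ω_d²) = 105 rad/s and ζ = σ/ω_n = 0.104.
Overshoot: exp(−π·0.104/√(1−0.104²)) = 0.719, i.e. 71.9%.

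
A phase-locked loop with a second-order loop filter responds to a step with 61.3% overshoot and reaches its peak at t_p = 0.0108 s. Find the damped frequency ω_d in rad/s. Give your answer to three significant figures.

t_p = π/ω_d, so ω_d = π/0.0108 = 291 rad/s.

ω_d ≈ 291 rad/s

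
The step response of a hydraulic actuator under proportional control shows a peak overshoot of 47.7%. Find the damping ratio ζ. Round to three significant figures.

From %OS = 100·exp(−πζ/√(1−ζ²)), invert to get ζ = −ln(OS)/√(π² + ln²(OS)) with OS = 0.477.
−ln 0.477 = 0.7402, so ζ = 0.7402/√(π² + 0.5480) = 0.229.

ζ ≈ 0.229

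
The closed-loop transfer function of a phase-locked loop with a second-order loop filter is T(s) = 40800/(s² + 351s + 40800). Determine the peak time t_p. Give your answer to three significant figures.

t_p ≈ 0.0314 s

Comparing the denominator to s² + 2ζω_n s + ω_n²: ω_n = √40800 = 202 rad/s, and 2ζω_n = 351 so ζ = 351/(2·202) = 0.869.
ω_d = ω_n√(1−ζ²) = 100 rad/s. Then t_p = π/ω_d = 0.0314 s.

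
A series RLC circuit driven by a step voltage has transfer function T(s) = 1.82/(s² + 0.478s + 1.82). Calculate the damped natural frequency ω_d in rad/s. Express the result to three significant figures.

ω_n = √1.82 = 1.35 rad/s; ζ = 0.478/(2·1.35) = 0.177.
ω_d = ω_n√(1−ζ²) = 1.33 rad/s.

ω_d ≈ 1.33 rad/s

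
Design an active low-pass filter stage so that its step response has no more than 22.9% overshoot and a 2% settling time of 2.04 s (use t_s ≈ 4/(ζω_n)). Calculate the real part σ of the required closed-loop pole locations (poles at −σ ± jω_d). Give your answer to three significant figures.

The settling-time spec alone fixes σ = ζω_n = 4/t_s = 4/2.04 = 1.96.
(Overshoot then fixes ζ = 0.425 and hence ω_d = σ·√(1−ζ²)/ζ = 4.18 rad/s.)

σ ≈ 1.96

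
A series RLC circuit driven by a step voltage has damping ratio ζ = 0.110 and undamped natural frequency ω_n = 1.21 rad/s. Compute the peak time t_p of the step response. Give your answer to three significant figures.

The damped frequency is ω_d = ω_n√(1−ζ²) = 1.21·√(1−0.0121) = 1.20 rad/s.
Peak time t_p = π/ω_d = π/1.20 = 2.61 s.

t_p ≈ 2.61 s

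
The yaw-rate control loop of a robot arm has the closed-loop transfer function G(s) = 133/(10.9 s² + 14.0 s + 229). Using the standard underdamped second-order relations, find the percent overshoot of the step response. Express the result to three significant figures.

Dividing through by 10.9: denominator becomes s² + 1.284 s + 21.01.
So ω_n = √21.01 = 4.58 rad/s and ζ = 1.284/(2·4.58) = 0.140.
%OS = 100·exp(−πζ/√(1−ζ²)) = 64.1%.

%OS ≈ 64.1%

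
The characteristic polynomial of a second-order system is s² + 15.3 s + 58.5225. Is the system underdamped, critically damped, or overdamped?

critically damped

a² − 4b = 15.3² − 4·58.5225 = 0 (repeated real root); the system is critically damped.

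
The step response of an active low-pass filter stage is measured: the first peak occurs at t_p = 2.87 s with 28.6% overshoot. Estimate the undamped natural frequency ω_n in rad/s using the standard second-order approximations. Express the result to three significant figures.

ω_n ≈ 1.18 rad/s

The overshoot fixes ζ = −ln(OS)/√(π²+ln²(OS)) = 0.370.
From t_p = π/ω_d, ω_d = π/2.87 = 1.09 rad/s, so ω_n = ω_d/√(1−ζ²) = 1.18 rad/s.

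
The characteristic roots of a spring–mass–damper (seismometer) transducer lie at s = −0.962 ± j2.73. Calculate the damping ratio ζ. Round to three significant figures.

The poles are at −σ ± jω_d with σ = 0.962 and ω_d = 2.73, so ω_n = √(σ²+ω_d²) = 2.89 rad/s and ζ = σ/ω_n = 0.332.

ζ ≈ 0.332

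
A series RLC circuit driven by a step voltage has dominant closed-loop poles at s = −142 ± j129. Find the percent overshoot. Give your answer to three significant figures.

|pole| = ω_n = √(142² + 129²) = 192 rad/s; ζ = cos θ = σ/ω_n = 0.740.
%OS = 100 e^{−πζ/√(1−ζ²)} with ζ = 0.740 gives 3.15%.

%OS ≈ 3.15%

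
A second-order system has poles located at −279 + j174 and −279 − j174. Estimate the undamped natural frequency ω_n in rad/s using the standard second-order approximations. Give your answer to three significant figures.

ω_n ≈ 329 rad/s

|pole| = ω_n = √(279² + 174²) = 329 rad/s; ζ = cos θ = σ/ω_n = 0.849.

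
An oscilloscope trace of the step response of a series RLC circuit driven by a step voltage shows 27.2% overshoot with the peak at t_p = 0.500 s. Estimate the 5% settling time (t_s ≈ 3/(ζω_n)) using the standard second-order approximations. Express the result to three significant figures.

t_s ≈ 1.15 s

ζ from %OS: ζ = |ln 0.272|/√(π²+ln²0.272) = 0.383.
t_p = π/ω_d ⇒ ω_d = 6.28 rad/s; then ω_n = ω_d/√(1−ζ²) = 6.80 rad/s.
t_s ≈ 3/(ζω_n) = 3/(0.383·6.80) = 1.15 s.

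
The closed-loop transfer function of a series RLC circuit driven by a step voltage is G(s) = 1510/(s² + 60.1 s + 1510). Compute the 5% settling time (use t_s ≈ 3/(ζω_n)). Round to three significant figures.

t_s ≈ 0.0998 s

Comparing the denominator to s² + 2ζω_n s + ω_n²: ω_n = √1510 = 38.9 rad/s, and 2ζω_n = 60.1 so ζ = 60.1/(2·38.9) = 0.773.
t_s ≈ 3/(ζω_n) = 3/(0.773·38.9) = 0.0998 s.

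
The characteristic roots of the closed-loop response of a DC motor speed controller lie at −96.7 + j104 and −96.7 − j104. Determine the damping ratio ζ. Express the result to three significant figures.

With σ = 96.7, ω_d = 104: ω_n = √(σ²+ω_d²) = 142 rad/s, ζ = σ/ω_n = 0.681.

ζ ≈ 0.681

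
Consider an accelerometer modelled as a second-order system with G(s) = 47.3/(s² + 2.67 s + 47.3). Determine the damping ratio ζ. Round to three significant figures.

Matching coefficients with s² + 2ζω_n s + ω_n² gives ω_n² = 47.3 ⇒ ω_n = 6.88 rad/s, and ζ = 2.67/(2ω_n) = 0.194.

ζ ≈ 0.194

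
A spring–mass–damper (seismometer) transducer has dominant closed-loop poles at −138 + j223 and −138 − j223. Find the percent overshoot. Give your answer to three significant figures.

The poles are at −σ ± jω_d with σ = 138 and ω_d = 223, so ω_n = √(σ²+ω_d²) = 262 rad/s and ζ = σ/ω_n = 0.526.
%OS = 100 e^{−πζ/√(1−ζ²)} with ζ = 0.526 gives 14.3%.

%OS ≈ 14.3%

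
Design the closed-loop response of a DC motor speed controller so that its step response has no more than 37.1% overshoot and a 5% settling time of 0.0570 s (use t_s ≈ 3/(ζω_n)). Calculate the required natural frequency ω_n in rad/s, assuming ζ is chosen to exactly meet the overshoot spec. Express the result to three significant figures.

ω_n ≈ 175 rad/s

ζ = −ln(OS)/√(π² + (ln OS)²). With OS = 0.371, ln OS = −0.9916 and ζ = 0.9916/3.294 = 0.301.
Then ω_n = 3/(ζ t_s) = 3/(0.301 × 0.0570) = 175 rad/s.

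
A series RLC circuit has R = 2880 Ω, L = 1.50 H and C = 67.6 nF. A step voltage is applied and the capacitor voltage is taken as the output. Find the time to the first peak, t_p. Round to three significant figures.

For a series RLC circuit (capacitor voltage as output), ω_n = 1/√(LC) = 1/√(1.50 H · 67.6 nF) = 3140 rad/s.
ζ = (R/2)·√(C/L) = (2880/2)·√(67.6 nF/1.50 H) = 0.306.
ω_d = ω_n√(1−ζ²) = 2990 rad/s. t_p = π/ω_d = 0.00105 s.

t_p ≈ 0.00105 s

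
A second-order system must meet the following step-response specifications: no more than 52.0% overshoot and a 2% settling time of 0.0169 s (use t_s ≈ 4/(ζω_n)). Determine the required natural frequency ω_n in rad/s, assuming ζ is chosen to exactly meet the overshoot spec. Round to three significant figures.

ω_n ≈ 1160 rad/s

Inverting the overshoot relation: ζ = |ln 0.520|/√(π² + ln²0.520) = 0.204.
From t_s ≈ 4/(ζω_n): ω_n = 4/(ζ·t_s) = 4/(0.204·0.0169) = 1160 rad/s.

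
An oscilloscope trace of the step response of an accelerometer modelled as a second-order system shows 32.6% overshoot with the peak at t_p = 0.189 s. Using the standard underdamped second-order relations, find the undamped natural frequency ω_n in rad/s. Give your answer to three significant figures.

ω_n ≈ 17.6 rad/s

The overshoot fixes ζ = −ln(OS)/√(π²+ln²(OS)) = 0.336.
t_p = π/ω_d ⇒ ω_d = 16.6 rad/s; then ω_n = ω_d/√(1−ζ²) = 17.6 rad/s.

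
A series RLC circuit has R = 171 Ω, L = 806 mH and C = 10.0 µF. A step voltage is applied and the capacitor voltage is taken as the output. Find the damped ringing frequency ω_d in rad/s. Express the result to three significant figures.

ω_d ≈ 336 rad/s

For a series RLC circuit (capacitor voltage as output), ω_n = 1/√(LC) = 1/√(806 mH · 10.0 µF) = 352 rad/s.
ζ = (R/2)·√(C/L) = (171/2)·√(10.0 µF/806 mH) = 0.301.
The damped frequency ω_d = ω_n√(1−ζ²) = 336 rad/s.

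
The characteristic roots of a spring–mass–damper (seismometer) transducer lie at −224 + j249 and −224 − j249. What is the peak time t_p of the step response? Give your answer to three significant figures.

t_p ≈ 0.0126 s

t_p = π/ω_d with ω_d = 249 (the imaginary part), so t_p = 0.0126 s.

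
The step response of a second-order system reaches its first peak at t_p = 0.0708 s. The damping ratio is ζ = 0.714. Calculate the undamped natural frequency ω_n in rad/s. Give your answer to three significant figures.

Peak time t_p = π/ω_d, so ω_d = π/t_p = π/0.0708 = 44.4 rad/s.
ω_n = ω_d/√(1−ζ²) = 44.4/√0.490 = 63.4 rad/s.

ω_n ≈ 63.4 rad/s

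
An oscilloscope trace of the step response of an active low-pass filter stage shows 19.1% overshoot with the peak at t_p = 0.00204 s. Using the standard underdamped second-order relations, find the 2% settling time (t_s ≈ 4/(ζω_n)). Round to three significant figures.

ζ from %OS: ζ = |ln 0.191|/√(π²+ln²0.191) = 0.466.
t_p = π/ω_d ⇒ ω_d = 1540 rad/s; then ω_n = ω_d/√(1−ζ²) = 1740 rad/s.
t_s ≈ 4/(ζω_n) = 4/(0.466·1740) = 0.00493 s.

t_s ≈ 0.00493 s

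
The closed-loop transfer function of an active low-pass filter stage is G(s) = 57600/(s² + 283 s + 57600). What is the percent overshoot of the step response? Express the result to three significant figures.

%OS ≈ 10.1%

Matching coefficients with s² + 2ζω_n s + ω_n² gives ω_n² = 57600 ⇒ ω_n = 240 rad/s, and ζ = 283/(2ω_n) = 0.590.
Overshoot: exp(−π·0.590/√(1−0.590²)) = 0.101, i.e. 10.1%.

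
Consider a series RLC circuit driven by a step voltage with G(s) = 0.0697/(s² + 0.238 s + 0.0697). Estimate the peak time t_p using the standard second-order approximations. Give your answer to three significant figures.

Comparing the denominator to s² + 2ζω_n s + ω_n²: ω_n = √0.0697 = 0.264 rad/s, and 2ζω_n = 0.238 so ζ = 0.238/(2·0.264) = 0.451.
The damped frequency ω_d = ω_n√(1−ζ²) = 0.236 rad/s. Then t_p = π/ω_d = 13.3 s.

t_p ≈ 13.3 s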